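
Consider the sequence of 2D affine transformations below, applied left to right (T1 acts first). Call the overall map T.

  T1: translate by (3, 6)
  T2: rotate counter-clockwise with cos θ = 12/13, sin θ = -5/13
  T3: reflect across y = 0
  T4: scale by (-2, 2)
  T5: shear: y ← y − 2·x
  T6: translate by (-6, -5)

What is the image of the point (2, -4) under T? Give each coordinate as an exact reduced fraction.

T1 translate by (3, 6): (2, -4) → (5, 2)
T2 rotate counter-clockwise with cos θ = 12/13, sin θ = -5/13: (5, 2) → (70/13, -1/13)
T3 reflect across y = 0: (70/13, -1/13) → (70/13, 1/13)
T4 scale by (-2, 2): (70/13, 1/13) → (-140/13, 2/13)
T5 shear: y ← y − 2·x: (-140/13, 2/13) → (-140/13, 282/13)
T6 translate by (-6, -5): (-140/13, 282/13) → (-218/13, 217/13)

T(p) = (-218/13, 217/13)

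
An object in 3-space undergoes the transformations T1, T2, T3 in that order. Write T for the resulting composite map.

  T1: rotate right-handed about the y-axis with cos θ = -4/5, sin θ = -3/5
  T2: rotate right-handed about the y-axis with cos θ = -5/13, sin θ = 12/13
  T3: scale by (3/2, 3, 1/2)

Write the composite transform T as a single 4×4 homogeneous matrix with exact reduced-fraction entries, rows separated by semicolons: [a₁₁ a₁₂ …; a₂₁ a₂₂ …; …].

T1 = [-4/5 0 -3/5 0; 0 1 0 0; 3/5 0 -4/5 0; 0 0 0 1]
T2·T1 = [56/65 0 -33/65 0; 0 1 0 0; 33/65 0 56/65 0; 0 0 0 1]
T3·…·T1 = [84/65 0 -99/130 0; 0 3 0 0; 33/130 0 28/65 0; 0 0 0 1]

T = [84/65 0 -99/130 0; 0 3 0 0; 33/130 0 28/65 0; 0 0 0 1]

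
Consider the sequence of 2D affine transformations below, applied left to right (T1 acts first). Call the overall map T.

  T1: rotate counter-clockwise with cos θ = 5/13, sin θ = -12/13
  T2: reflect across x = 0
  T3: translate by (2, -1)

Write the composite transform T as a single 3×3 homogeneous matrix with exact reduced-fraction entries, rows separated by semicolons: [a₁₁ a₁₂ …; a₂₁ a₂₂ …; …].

T = [-5/13 -12/13 2; -12/13 5/13 -1; 0 0 1]

T1 = [5/13 12/13 0; -12/13 5/13 0; 0 0 1]
T2·T1 = [-5/13 -12/13 0; -12/13 5/13 0; 0 0 1]
T3·…·T1 = [-5/13 -12/13 2; -12/13 5/13 -1; 0 0 1]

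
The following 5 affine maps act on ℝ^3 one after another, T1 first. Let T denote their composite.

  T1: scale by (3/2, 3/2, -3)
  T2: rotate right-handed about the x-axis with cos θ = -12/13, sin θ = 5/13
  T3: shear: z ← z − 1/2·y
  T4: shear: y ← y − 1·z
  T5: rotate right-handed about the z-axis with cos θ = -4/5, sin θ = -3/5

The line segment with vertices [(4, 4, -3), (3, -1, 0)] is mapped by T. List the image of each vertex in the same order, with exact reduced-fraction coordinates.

image vertices: (-93/10, 12/5, -3/2), (-261/130, -627/130, -33/26)

T1 scale by (3/2, 3/2, -3): (4, 4, -3) → (6, 6, 9); (3, -1, 0) → (9/2, -3/2, 0)
T2 rotate right-handed about the x-axis with cos θ = -12/13, sin θ = 5/13: (6, 6, 9) → (6, -9, -6); (9/2, -3/2, 0) → (9/2, 18/13, -15/26)
T3 shear: z ← z − 1/2·y: (6, -9, -6) → (6, -9, -3/2); (9/2, 18/13, -15/26) → (9/2, 18/13, -33/26)
T4 shear: y ← y − 1·z: (6, -9, -3/2) → (6, -15/2, -3/2); (9/2, 18/13, -33/26) → (9/2, 69/26, -33/26)
T5 rotate right-handed about the z-axis with cos θ = -4/5, sin θ = -3/5: (6, -15/2, -3/2) → (-93/10, 12/5, -3/2); (9/2, 69/26, -33/26) → (-261/130, -627/130, -33/26)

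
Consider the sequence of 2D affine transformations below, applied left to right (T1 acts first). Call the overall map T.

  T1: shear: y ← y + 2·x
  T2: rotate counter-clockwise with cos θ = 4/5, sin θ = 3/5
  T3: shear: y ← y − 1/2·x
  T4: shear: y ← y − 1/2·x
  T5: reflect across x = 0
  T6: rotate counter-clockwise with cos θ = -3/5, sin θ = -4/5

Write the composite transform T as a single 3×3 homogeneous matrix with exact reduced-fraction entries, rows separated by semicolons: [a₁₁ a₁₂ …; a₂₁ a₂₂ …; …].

T = [46/25 19/25 0; -47/25 -33/25 0; 0 0 1]

T1 = [1 0 0; 2 1 0; 0 0 1]
T2·T1 = [-2/5 -3/5 0; 11/5 4/5 0; 0 0 1]
T3·…·T1 = [-2/5 -3/5 0; 12/5 11/10 0; 0 0 1]
T4·…·T1 = [-2/5 -3/5 0; 13/5 7/5 0; 0 0 1]
T5·…·T1 = [2/5 3/5 0; 13/5 7/5 0; 0 0 1]
T6·…·T1 = [46/25 19/25 0; -47/25 -33/25 0; 0 0 1]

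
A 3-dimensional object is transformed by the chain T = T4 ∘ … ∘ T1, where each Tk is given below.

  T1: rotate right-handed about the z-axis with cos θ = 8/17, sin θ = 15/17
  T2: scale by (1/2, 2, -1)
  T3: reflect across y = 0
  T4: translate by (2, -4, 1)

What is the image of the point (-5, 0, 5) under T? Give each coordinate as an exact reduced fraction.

T1 rotate right-handed about the z-axis with cos θ = 8/17, sin θ = 15/17: (-5, 0, 5) → (-40/17, -75/17, 5)
T2 scale by (1/2, 2, -1): (-40/17, -75/17, 5) → (-20/17, -150/17, -5)
T3 reflect across y = 0: (-20/17, -150/17, -5) → (-20/17, 150/17, -5)
T4 translate by (2, -4, 1): (-20/17, 150/17, -5) → (14/17, 82/17, -4)

T(p) = (14/17, 82/17, -4)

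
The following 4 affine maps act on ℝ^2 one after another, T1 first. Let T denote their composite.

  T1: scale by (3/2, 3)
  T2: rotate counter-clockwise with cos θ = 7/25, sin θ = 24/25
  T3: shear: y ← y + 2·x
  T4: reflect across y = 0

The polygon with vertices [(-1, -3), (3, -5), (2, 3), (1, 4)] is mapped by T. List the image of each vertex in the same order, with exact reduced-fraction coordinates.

image vertices: (411/50, -312/25), (783/50, -786/25), (-39/5, 51/5), (-111/10, 87/5)

T1 scale by (3/2, 3): (-1, -3) → (-3/2, -9); (3, -5) → (9/2, -15); (2, 3) → (3, 9); (1, 4) → (3/2, 12)
T2 rotate counter-clockwise with cos θ = 7/25, sin θ = 24/25: (-3/2, -9) → (411/50, -99/25); (9/2, -15) → (783/50, 3/25); (3, 9) → (-39/5, 27/5); (3/2, 12) → (-111/10, 24/5)
T3 shear: y ← y + 2·x: (411/50, -99/25) → (411/50, 312/25); (783/50, 3/25) → (783/50, 786/25); (-39/5, 27/5) → (-39/5, -51/5); (-111/10, 24/5) → (-111/10, -87/5)
T4 reflect across y = 0: (411/50, 312/25) → (411/50, -312/25); (783/50, 786/25) → (783/50, -786/25); (-39/5, -51/5) → (-39/5, 51/5); (-111/10, -87/5) → (-111/10, 87/5)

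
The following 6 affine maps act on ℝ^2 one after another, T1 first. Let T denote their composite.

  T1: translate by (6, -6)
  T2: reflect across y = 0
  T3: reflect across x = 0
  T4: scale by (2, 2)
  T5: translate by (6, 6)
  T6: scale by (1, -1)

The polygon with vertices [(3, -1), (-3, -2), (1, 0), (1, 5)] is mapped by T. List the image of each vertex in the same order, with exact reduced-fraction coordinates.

T1 translate by (6, -6): (3, -1) → (9, -7); (-3, -2) → (3, -8); (1, 0) → (7, -6); (1, 5) → (7, -1)
T2 reflect across y = 0: (9, -7) → (9, 7); (3, -8) → (3, 8); (7, -6) → (7, 6); (7, -1) → (7, 1)
T3 reflect across x = 0: (9, 7) → (-9, 7); (3, 8) → (-3, 8); (7, 6) → (-7, 6); (7, 1) → (-7, 1)
T4 scale by (2, 2): (-9, 7) → (-18, 14); (-3, 8) → (-6, 16); (-7, 6) → (-14, 12); (-7, 1) → (-14, 2)
T5 translate by (6, 6): (-18, 14) → (-12, 20); (-6, 16) → (0, 22); (-14, 12) → (-8, 18); (-14, 2) → (-8, 8)
T6 scale by (1, -1): (-12, 20) → (-12, -20); (0, 22) → (0, -22); (-8, 18) → (-8, -18); (-8, 8) → (-8, -8)

image vertices: (-12, -20), (0, -22), (-8, -18), (-8, -8)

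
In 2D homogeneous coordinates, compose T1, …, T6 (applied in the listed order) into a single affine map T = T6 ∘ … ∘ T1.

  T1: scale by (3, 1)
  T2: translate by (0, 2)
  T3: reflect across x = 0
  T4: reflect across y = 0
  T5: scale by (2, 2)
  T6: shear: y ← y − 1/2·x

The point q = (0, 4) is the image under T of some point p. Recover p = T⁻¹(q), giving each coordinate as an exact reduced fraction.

p = (0, -4)

T1 = [3 0 0; 0 1 0; 0 0 1]
T2·T1 = [3 0 0; 0 1 2; 0 0 1]
T3·…·T1 = [-3 0 0; 0 1 2; 0 0 1]
T4·…·T1 = [-3 0 0; 0 -1 -2; 0 0 1]
T5·…·T1 = [-6 0 0; 0 -2 -4; 0 0 1]
T6·…·T1 = [-6 0 0; 3 -2 -4; 0 0 1]
det M = 12; M⁻¹ = [-1/6 0 0; -1/4 -1/2 -2; 0 0 1]
M⁻¹ · (0, 4)ᵀ = (0, -4)ᵀ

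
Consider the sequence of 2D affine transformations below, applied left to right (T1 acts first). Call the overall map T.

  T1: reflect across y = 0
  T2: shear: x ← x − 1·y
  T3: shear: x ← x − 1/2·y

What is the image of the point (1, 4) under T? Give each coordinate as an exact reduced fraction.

T1 reflect across y = 0: (1, 4) → (1, -4)
T2 shear: x ← x − 1·y: (1, -4) → (5, -4)
T3 shear: x ← x − 1/2·y: (5, -4) → (7, -4)

T(p) = (7, -4)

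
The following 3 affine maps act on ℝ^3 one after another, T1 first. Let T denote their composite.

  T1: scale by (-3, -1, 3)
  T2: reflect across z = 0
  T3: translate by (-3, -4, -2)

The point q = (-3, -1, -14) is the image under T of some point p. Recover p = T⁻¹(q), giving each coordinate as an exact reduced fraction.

T1 = [-3 0 0 0; 0 -1 0 0; 0 0 3 0; 0 0 0 1]
T2·T1 = [-3 0 0 0; 0 -1 0 0; 0 0 -3 0; 0 0 0 1]
T3·…·T1 = [-3 0 0 -3; 0 -1 0 -4; 0 0 -3 -2; 0 0 0 1]
det M = -9; M⁻¹ = [-1/3 0 0 -1; 0 -1 0 -4; 0 0 -1/3 -2/3; 0 0 0 1]
M⁻¹ · (-3, -1, -14)ᵀ = (0, -3, 4)ᵀ

p = (0, -3, 4)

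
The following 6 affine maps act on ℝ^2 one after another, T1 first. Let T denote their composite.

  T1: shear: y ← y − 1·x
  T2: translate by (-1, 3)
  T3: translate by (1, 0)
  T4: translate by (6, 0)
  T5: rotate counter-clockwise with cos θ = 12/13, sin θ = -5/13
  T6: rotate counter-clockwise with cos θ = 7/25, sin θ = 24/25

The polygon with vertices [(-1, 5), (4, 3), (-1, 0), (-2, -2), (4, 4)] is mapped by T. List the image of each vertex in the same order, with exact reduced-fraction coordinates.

image vertices: (-1257/325, 3101/325), (118/25, 226/25), (8/325, 2081/325), (57/325, 1624/325), (1281/325, 3142/325)

T1 shear: y ← y − 1·x: (-1, 5) → (-1, 6); (4, 3) → (4, -1); (-1, 0) → (-1, 1); (-2, -2) → (-2, 0); (4, 4) → (4, 0)
T2 translate by (-1, 3): (-1, 6) → (-2, 9); (4, -1) → (3, 2); (-1, 1) → (-2, 4); (-2, 0) → (-3, 3); (4, 0) → (3, 3)
T3 translate by (1, 0): (-2, 9) → (-1, 9); (3, 2) → (4, 2); (-2, 4) → (-1, 4); (-3, 3) → (-2, 3); (3, 3) → (4, 3)
T4 translate by (6, 0): (-1, 9) → (5, 9); (4, 2) → (10, 2); (-1, 4) → (5, 4); (-2, 3) → (4, 3); (4, 3) → (10, 3)
T5 rotate counter-clockwise with cos θ = 12/13, sin θ = -5/13: (5, 9) → (105/13, 83/13); (10, 2) → (10, -2); (5, 4) → (80/13, 23/13); (4, 3) → (63/13, 16/13); (10, 3) → (135/13, -14/13)
T6 rotate counter-clockwise with cos θ = 7/25, sin θ = 24/25: (105/13, 83/13) → (-1257/325, 3101/325); (10, -2) → (118/25, 226/25); (80/13, 23/13) → (8/325, 2081/325); (63/13, 16/13) → (57/325, 1624/325); (135/13, -14/13) → (1281/325, 3142/325)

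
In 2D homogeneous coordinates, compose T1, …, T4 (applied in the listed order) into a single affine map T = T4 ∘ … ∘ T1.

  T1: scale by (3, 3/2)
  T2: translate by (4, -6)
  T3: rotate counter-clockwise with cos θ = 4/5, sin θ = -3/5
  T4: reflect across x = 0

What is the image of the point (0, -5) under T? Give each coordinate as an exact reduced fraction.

T(p) = (49/10, -66/5)

T1 scale by (3, 3/2): (0, -5) → (0, -15/2)
T2 translate by (4, -6): (0, -15/2) → (4, -27/2)
T3 rotate counter-clockwise with cos θ = 4/5, sin θ = -3/5: (4, -27/2) → (-49/10, -66/5)
T4 reflect across x = 0: (-49/10, -66/5) → (49/10, -66/5)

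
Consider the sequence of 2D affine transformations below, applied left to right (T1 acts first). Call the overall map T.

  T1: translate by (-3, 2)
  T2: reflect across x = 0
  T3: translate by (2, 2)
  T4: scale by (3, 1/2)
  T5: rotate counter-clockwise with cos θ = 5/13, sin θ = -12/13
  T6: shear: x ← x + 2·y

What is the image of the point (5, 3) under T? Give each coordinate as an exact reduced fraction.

T1 translate by (-3, 2): (5, 3) → (2, 5)
T2 reflect across x = 0: (2, 5) → (-2, 5)
T3 translate by (2, 2): (-2, 5) → (0, 7)
T4 scale by (3, 1/2): (0, 7) → (0, 7/2)
T5 rotate counter-clockwise with cos θ = 5/13, sin θ = -12/13: (0, 7/2) → (42/13, 35/26)
T6 shear: x ← x + 2·y: (42/13, 35/26) → (77/13, 35/26)

T(p) = (77/13, 35/26)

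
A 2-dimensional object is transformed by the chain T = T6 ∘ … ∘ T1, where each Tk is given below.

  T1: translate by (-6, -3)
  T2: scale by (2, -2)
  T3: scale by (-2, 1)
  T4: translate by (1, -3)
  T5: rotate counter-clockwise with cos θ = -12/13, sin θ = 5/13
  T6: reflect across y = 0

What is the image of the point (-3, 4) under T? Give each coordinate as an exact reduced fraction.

T1 translate by (-6, -3): (-3, 4) → (-9, 1)
T2 scale by (2, -2): (-9, 1) → (-18, -2)
T3 scale by (-2, 1): (-18, -2) → (36, -2)
T4 translate by (1, -3): (36, -2) → (37, -5)
T5 rotate counter-clockwise with cos θ = -12/13, sin θ = 5/13: (37, -5) → (-419/13, 245/13)
T6 reflect across y = 0: (-419/13, 245/13) → (-419/13, -245/13)

T(p) = (-419/13, -245/13)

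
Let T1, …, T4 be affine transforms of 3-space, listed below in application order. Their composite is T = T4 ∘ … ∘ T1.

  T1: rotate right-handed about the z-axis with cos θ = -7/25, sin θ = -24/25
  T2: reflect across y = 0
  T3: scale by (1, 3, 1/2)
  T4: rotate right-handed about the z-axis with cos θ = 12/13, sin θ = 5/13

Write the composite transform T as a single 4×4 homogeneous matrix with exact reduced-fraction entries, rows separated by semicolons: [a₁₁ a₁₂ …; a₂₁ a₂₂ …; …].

T = [-444/325 183/325 0 0; 829/325 372/325 0 0; 0 0 1/2 0; 0 0 0 1]

T1 = [-7/25 24/25 0 0; -24/25 -7/25 0 0; 0 0 1 0; 0 0 0 1]
T2·T1 = [-7/25 24/25 0 0; 24/25 7/25 0 0; 0 0 1 0; 0 0 0 1]
T3·…·T1 = [-7/25 24/25 0 0; 72/25 21/25 0 0; 0 0 1/2 0; 0 0 0 1]
T4·…·T1 = [-444/325 183/325 0 0; 829/325 372/325 0 0; 0 0 1/2 0; 0 0 0 1]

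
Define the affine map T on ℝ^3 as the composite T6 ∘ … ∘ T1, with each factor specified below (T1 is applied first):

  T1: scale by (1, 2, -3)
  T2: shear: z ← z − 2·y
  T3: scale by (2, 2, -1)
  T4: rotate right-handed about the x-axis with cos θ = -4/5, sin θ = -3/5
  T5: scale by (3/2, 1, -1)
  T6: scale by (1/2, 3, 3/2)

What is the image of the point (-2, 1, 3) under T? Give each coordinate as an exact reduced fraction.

T(p) = (-3, 69/5, 96/5)

T1 scale by (1, 2, -3): (-2, 1, 3) → (-2, 2, -9)
T2 shear: z ← z − 2·y: (-2, 2, -9) → (-2, 2, -13)
T3 scale by (2, 2, -1): (-2, 2, -13) → (-4, 4, 13)
T4 rotate right-handed about the x-axis with cos θ = -4/5, sin θ = -3/5: (-4, 4, 13) → (-4, 23/5, -64/5)
T5 scale by (3/2, 1, -1): (-4, 23/5, -64/5) → (-6, 23/5, 64/5)
T6 scale by (1/2, 3, 3/2): (-6, 23/5, 64/5) → (-3, 69/5, 96/5)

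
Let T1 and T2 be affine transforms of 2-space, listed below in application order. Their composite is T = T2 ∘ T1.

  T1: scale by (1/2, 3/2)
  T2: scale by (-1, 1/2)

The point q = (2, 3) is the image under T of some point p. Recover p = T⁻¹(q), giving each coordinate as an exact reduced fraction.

p = (-4, 4)

T1 = [1/2 0 0; 0 3/2 0; 0 0 1]
T2·T1 = [-1/2 0 0; 0 3/4 0; 0 0 1]
det M = -3/8; M⁻¹ = [-2 0 0; 0 4/3 0; 0 0 1]
M⁻¹ · (2, 3)ᵀ = (-4, 4)ᵀ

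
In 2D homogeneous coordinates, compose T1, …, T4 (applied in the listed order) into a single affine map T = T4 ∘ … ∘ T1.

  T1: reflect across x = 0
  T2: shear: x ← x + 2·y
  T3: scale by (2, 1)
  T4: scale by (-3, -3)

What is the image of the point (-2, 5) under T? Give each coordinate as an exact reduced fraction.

T(p) = (-72, -15)

T1 reflect across x = 0: (-2, 5) → (2, 5)
T2 shear: x ← x + 2·y: (2, 5) → (12, 5)
T3 scale by (2, 1): (12, 5) → (24, 5)
T4 scale by (-3, -3): (24, 5) → (-72, -15)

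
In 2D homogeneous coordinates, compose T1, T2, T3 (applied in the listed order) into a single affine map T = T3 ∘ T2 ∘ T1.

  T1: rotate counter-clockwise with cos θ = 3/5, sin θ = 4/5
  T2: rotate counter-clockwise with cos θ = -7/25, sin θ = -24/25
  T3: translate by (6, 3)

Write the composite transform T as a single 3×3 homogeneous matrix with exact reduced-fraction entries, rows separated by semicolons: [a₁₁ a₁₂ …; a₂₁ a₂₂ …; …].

T1 = [3/5 -4/5 0; 4/5 3/5 0; 0 0 1]
T2·T1 = [3/5 4/5 0; -4/5 3/5 0; 0 0 1]
T3·…·T1 = [3/5 4/5 6; -4/5 3/5 3; 0 0 1]

T = [3/5 4/5 6; -4/5 3/5 3; 0 0 1]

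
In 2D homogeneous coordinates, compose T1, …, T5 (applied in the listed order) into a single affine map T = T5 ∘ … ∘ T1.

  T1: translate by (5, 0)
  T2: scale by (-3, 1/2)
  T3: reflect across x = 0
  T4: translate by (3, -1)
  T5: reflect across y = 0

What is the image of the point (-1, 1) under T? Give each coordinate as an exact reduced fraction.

T1 translate by (5, 0): (-1, 1) → (4, 1)
T2 scale by (-3, 1/2): (4, 1) → (-12, 1/2)
T3 reflect across x = 0: (-12, 1/2) → (12, 1/2)
T4 translate by (3, -1): (12, 1/2) → (15, -1/2)
T5 reflect across y = 0: (15, -1/2) → (15, 1/2)

T(p) = (15, 1/2)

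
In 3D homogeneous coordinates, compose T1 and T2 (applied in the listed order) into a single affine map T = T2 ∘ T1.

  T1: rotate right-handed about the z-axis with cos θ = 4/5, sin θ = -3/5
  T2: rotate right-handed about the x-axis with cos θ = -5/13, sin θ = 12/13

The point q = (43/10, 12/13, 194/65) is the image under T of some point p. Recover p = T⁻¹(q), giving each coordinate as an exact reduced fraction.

p = (2, 9/2, -2)

T1 = [4/5 3/5 0 0; -3/5 4/5 0 0; 0 0 1 0; 0 0 0 1]
T2·T1 = [4/5 3/5 0 0; 3/13 -4/13 -12/13 0; -36/65 48/65 -5/13 0; 0 0 0 1]
det M = 1; M⁻¹ = [4/5 3/13 -36/65 0; 3/5 -4/13 48/65 0; 0 -12/13 -5/13 0; 0 0 0 1]
M⁻¹ · (43/10, 12/13, 194/65)ᵀ = (2, 9/2, -2)ᵀ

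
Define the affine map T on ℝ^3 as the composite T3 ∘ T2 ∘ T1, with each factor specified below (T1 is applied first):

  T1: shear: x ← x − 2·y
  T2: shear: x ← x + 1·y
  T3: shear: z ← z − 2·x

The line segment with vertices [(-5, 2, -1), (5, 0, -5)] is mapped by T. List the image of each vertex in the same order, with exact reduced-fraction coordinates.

T1 shear: x ← x − 2·y: (-5, 2, -1) → (-9, 2, -1); (5, 0, -5) → (5, 0, -5)
T2 shear: x ← x + 1·y: (-9, 2, -1) → (-7, 2, -1); (5, 0, -5) → (5, 0, -5)
T3 shear: z ← z − 2·x: (-7, 2, -1) → (-7, 2, 13); (5, 0, -5) → (5, 0, -15)

image vertices: (-7, 2, 13), (5, 0, -15)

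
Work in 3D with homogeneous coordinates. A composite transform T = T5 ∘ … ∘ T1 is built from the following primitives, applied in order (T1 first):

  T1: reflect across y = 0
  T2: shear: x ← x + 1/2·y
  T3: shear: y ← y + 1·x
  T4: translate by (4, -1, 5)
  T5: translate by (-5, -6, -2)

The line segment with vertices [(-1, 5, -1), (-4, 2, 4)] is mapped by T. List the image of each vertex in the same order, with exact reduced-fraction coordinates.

image vertices: (-9/2, -31/2, 2), (-6, -14, 7)

T1 reflect across y = 0: (-1, 5, -1) → (-1, -5, -1); (-4, 2, 4) → (-4, -2, 4)
T2 shear: x ← x + 1/2·y: (-1, -5, -1) → (-7/2, -5, -1); (-4, -2, 4) → (-5, -2, 4)
T3 shear: y ← y + 1·x: (-7/2, -5, -1) → (-7/2, -17/2, -1); (-5, -2, 4) → (-5, -7, 4)
T4 translate by (4, -1, 5): (-7/2, -17/2, -1) → (1/2, -19/2, 4); (-5, -7, 4) → (-1, -8, 9)
T5 translate by (-5, -6, -2): (1/2, -19/2, 4) → (-9/2, -31/2, 2); (-1, -8, 9) → (-6, -14, 7)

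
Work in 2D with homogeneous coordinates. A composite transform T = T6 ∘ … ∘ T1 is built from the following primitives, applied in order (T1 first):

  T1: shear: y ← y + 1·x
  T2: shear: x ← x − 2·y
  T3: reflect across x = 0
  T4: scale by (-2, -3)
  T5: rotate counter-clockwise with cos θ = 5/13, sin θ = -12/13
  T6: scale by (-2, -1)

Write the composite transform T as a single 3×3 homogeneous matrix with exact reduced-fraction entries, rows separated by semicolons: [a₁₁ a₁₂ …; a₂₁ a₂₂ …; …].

T = [92/13 112/13 0; -9/13 -33/13 0; 0 0 1]

T1 = [1 0 0; 1 1 0; 0 0 1]
T2·T1 = [-1 -2 0; 1 1 0; 0 0 1]
T3·…·T1 = [1 2 0; 1 1 0; 0 0 1]
T4·…·T1 = [-2 -4 0; -3 -3 0; 0 0 1]
T5·…·T1 = [-46/13 -56/13 0; 9/13 33/13 0; 0 0 1]
T6·…·T1 = [92/13 112/13 0; -9/13 -33/13 0; 0 0 1]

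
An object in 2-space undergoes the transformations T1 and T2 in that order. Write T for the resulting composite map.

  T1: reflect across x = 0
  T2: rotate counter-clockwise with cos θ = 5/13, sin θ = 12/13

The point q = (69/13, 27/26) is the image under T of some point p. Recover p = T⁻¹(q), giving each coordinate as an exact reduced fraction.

p = (-3, -9/2)

T1 = [-1 0 0; 0 1 0; 0 0 1]
T2·T1 = [-5/13 -12/13 0; -12/13 5/13 0; 0 0 1]
det M = -1; M⁻¹ = [-5/13 -12/13 0; -12/13 5/13 0; 0 0 1]
M⁻¹ · (69/13, 27/26)ᵀ = (-3, -9/2)ᵀ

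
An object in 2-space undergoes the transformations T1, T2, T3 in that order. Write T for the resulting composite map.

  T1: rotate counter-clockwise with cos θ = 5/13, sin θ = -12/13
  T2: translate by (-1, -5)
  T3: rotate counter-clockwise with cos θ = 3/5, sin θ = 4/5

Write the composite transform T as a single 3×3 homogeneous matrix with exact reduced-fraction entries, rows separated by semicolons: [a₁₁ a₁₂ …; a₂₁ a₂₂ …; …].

T1 = [5/13 12/13 0; -12/13 5/13 0; 0 0 1]
T2·T1 = [5/13 12/13 -1; -12/13 5/13 -5; 0 0 1]
T3·…·T1 = [63/65 16/65 17/5; -16/65 63/65 -19/5; 0 0 1]

T = [63/65 16/65 17/5; -16/65 63/65 -19/5; 0 0 1]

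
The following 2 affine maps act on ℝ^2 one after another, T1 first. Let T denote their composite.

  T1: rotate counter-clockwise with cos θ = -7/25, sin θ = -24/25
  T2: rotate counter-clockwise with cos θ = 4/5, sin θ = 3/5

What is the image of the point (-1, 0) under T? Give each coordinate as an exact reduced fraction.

T1 rotate counter-clockwise with cos θ = -7/25, sin θ = -24/25: (-1, 0) → (7/25, 24/25)
T2 rotate counter-clockwise with cos θ = 4/5, sin θ = 3/5: (7/25, 24/25) → (-44/125, 117/125)

T(p) = (-44/125, 117/125)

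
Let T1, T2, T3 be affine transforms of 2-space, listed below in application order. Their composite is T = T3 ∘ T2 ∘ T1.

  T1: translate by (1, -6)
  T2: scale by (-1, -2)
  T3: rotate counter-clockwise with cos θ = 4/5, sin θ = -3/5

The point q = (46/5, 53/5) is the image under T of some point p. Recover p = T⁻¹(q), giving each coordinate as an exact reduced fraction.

T1 = [1 0 1; 0 1 -6; 0 0 1]
T2·T1 = [-1 0 -1; 0 -2 12; 0 0 1]
T3·…·T1 = [-4/5 -6/5 32/5; 3/5 -8/5 51/5; 0 0 1]
det M = 2; M⁻¹ = [-4/5 3/5 -1; -3/10 -2/5 6; 0 0 1]
M⁻¹ · (46/5, 53/5)ᵀ = (-2, -1)ᵀ

p = (-2, -1)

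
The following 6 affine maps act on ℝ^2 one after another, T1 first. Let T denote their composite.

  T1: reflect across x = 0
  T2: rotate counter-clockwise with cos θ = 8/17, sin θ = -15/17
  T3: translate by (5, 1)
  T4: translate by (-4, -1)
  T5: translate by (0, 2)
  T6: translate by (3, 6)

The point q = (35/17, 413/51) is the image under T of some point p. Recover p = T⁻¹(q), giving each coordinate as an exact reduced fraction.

p = (1, -5/3)

T1 = [-1 0 0; 0 1 0; 0 0 1]
T2·T1 = [-8/17 15/17 0; 15/17 8/17 0; 0 0 1]
T3·…·T1 = [-8/17 15/17 5; 15/17 8/17 1; 0 0 1]
T4·…·T1 = [-8/17 15/17 1; 15/17 8/17 0; 0 0 1]
T5·…·T1 = [-8/17 15/17 1; 15/17 8/17 2; 0 0 1]
T6·…·T1 = [-8/17 15/17 4; 15/17 8/17 8; 0 0 1]
det M = -1; M⁻¹ = [-8/17 15/17 -88/17; 15/17 8/17 -124/17; 0 0 1]
M⁻¹ · (35/17, 413/51)ᵀ = (1, -5/3)ᵀ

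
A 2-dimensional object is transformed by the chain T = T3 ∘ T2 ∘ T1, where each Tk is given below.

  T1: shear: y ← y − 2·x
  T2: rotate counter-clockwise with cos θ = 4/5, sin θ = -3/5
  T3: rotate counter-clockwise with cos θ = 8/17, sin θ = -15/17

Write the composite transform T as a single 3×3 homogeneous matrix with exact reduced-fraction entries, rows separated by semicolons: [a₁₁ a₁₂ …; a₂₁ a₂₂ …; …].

T1 = [1 0 0; -2 1 0; 0 0 1]
T2·T1 = [-2/5 3/5 0; -11/5 4/5 0; 0 0 1]
T3·…·T1 = [-181/85 84/85 0; -58/85 -13/85 0; 0 0 1]

T = [-181/85 84/85 0; -58/85 -13/85 0; 0 0 1]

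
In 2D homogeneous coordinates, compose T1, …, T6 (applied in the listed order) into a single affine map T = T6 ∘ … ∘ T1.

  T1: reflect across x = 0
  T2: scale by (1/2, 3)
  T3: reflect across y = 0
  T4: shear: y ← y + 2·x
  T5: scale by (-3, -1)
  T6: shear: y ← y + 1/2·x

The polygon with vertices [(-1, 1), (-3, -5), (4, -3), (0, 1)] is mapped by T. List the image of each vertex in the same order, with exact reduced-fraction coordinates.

image vertices: (-3/2, 5/4), (-9/2, -81/4), (6, -2), (0, 3)

T1 reflect across x = 0: (-1, 1) → (1, 1); (-3, -5) → (3, -5); (4, -3) → (-4, -3); (0, 1) → (0, 1)
T2 scale by (1/2, 3): (1, 1) → (1/2, 3); (3, -5) → (3/2, -15); (-4, -3) → (-2, -9); (0, 1) → (0, 3)
T3 reflect across y = 0: (1/2, 3) → (1/2, -3); (3/2, -15) → (3/2, 15); (-2, -9) → (-2, 9); (0, 3) → (0, -3)
T4 shear: y ← y + 2·x: (1/2, -3) → (1/2, -2); (3/2, 15) → (3/2, 18); (-2, 9) → (-2, 5); (0, -3) → (0, -3)
T5 scale by (-3, -1): (1/2, -2) → (-3/2, 2); (3/2, 18) → (-9/2, -18); (-2, 5) → (6, -5); (0, -3) → (0, 3)
T6 shear: y ← y + 1/2·x: (-3/2, 2) → (-3/2, 5/4); (-9/2, -18) → (-9/2, -81/4); (6, -5) → (6, -2); (0, 3) → (0, 3)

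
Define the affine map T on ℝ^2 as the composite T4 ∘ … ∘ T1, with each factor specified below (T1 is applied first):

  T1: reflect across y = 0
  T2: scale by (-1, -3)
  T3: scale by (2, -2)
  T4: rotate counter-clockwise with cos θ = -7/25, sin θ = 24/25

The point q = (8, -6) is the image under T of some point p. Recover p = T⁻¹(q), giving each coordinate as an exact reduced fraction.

T1 = [1 0 0; 0 -1 0; 0 0 1]
T2·T1 = [-1 0 0; 0 3 0; 0 0 1]
T3·…·T1 = [-2 0 0; 0 -6 0; 0 0 1]
T4·…·T1 = [14/25 144/25 0; -48/25 42/25 0; 0 0 1]
det M = 12; M⁻¹ = [7/50 -12/25 0; 4/25 7/150 0; 0 0 1]
M⁻¹ · (8, -6)ᵀ = (4, 1)ᵀ

p = (4, 1)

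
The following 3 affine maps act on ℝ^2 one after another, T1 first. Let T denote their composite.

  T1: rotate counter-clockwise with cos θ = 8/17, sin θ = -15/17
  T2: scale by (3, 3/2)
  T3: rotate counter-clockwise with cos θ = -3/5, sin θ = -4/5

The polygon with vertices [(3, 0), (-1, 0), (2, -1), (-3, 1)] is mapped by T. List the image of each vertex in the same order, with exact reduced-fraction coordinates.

T1 rotate counter-clockwise with cos θ = 8/17, sin θ = -15/17: (3, 0) → (24/17, -45/17); (-1, 0) → (-8/17, 15/17); (2, -1) → (1/17, -38/17); (-3, 1) → (-9/17, 53/17)
T2 scale by (3, 3/2): (24/17, -45/17) → (72/17, -135/34); (-8/17, 15/17) → (-24/17, 45/34); (1/17, -38/17) → (3/17, -57/17); (-9/17, 53/17) → (-27/17, 159/34)
T3 rotate counter-clockwise with cos θ = -3/5, sin θ = -4/5: (72/17, -135/34) → (-486/85, -171/170); (-24/17, 45/34) → (162/85, 57/170); (3/17, -57/17) → (-237/85, 159/85); (-27/17, 159/34) → (399/85, -261/170)

image vertices: (-486/85, -171/170), (162/85, 57/170), (-237/85, 159/85), (399/85, -261/170)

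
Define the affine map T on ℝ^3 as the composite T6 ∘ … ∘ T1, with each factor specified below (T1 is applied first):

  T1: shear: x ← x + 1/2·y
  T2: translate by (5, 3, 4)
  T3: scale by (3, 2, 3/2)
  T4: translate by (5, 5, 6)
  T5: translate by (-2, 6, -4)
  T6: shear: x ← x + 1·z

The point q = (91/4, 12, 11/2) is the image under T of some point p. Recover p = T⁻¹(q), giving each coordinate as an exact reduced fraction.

p = (1, -5/2, -5/3)

T1 = [1 1/2 0 0; 0 1 0 0; 0 0 1 0; 0 0 0 1]
T2·T1 = [1 1/2 0 5; 0 1 0 3; 0 0 1 4; 0 0 0 1]
T3·…·T1 = [3 3/2 0 15; 0 2 0 6; 0 0 3/2 6; 0 0 0 1]
T4·…·T1 = [3 3/2 0 20; 0 2 0 11; 0 0 3/2 12; 0 0 0 1]
T5·…·T1 = [3 3/2 0 18; 0 2 0 17; 0 0 3/2 8; 0 0 0 1]
T6·…·T1 = [3 3/2 3/2 26; 0 2 0 17; 0 0 3/2 8; 0 0 0 1]
det M = 9; M⁻¹ = [1/3 -1/4 -1/3 -7/4; 0 1/2 0 -17/2; 0 0 2/3 -16/3; 0 0 0 1]
M⁻¹ · (91/4, 12, 11/2)ᵀ = (1, -5/2, -5/3)ᵀ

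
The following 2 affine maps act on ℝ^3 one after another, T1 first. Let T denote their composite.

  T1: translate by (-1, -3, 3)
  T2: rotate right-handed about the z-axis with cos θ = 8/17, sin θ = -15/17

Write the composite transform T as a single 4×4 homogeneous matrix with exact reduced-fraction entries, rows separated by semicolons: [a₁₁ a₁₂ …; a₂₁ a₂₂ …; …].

T1 = [1 0 0 -1; 0 1 0 -3; 0 0 1 3; 0 0 0 1]
T2·T1 = [8/17 15/17 0 -53/17; -15/17 8/17 0 -9/17; 0 0 1 3; 0 0 0 1]

T = [8/17 15/17 0 -53/17; -15/17 8/17 0 -9/17; 0 0 1 3; 0 0 0 1]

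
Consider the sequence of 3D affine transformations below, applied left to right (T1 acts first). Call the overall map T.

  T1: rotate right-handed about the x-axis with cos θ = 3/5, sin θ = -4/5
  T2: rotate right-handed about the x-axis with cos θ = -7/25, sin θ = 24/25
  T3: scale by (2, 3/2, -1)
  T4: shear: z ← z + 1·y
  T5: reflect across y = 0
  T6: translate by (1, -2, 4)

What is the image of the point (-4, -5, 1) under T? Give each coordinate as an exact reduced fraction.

T1 rotate right-handed about the x-axis with cos θ = 3/5, sin θ = -4/5: (-4, -5, 1) → (-4, -11/5, 23/5)
T2 rotate right-handed about the x-axis with cos θ = -7/25, sin θ = 24/25: (-4, -11/5, 23/5) → (-4, -19/5, -17/5)
T3 scale by (2, 3/2, -1): (-4, -19/5, -17/5) → (-8, -57/10, 17/5)
T4 shear: z ← z + 1·y: (-8, -57/10, 17/5) → (-8, -57/10, -23/10)
T5 reflect across y = 0: (-8, -57/10, -23/10) → (-8, 57/10, -23/10)
T6 translate by (1, -2, 4): (-8, 57/10, -23/10) → (-7, 37/10, 17/10)

T(p) = (-7, 37/10, 17/10)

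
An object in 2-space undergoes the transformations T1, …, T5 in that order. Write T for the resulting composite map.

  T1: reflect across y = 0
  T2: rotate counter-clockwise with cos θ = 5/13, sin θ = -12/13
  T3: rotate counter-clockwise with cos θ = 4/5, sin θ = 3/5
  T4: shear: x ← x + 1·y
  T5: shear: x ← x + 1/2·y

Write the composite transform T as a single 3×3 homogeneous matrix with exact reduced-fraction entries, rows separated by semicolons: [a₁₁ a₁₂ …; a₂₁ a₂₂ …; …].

T1 = [1 0 0; 0 -1 0; 0 0 1]
T2·T1 = [5/13 -12/13 0; -12/13 -5/13 0; 0 0 1]
T3·…·T1 = [56/65 -33/65 0; -33/65 -56/65 0; 0 0 1]
T4·…·T1 = [23/65 -89/65 0; -33/65 -56/65 0; 0 0 1]
T5·…·T1 = [1/10 -9/5 0; -33/65 -56/65 0; 0 0 1]

T = [1/10 -9/5 0; -33/65 -56/65 0; 0 0 1]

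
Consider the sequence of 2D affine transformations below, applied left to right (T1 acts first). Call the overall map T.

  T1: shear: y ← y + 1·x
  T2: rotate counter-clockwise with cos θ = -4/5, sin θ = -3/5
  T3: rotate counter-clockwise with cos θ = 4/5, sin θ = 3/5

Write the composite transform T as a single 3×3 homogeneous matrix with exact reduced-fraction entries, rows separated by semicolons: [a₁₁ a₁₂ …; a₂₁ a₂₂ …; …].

T = [17/25 24/25 0; -31/25 -7/25 0; 0 0 1]

T1 = [1 0 0; 1 1 0; 0 0 1]
T2·T1 = [-1/5 3/5 0; -7/5 -4/5 0; 0 0 1]
T3·…·T1 = [17/25 24/25 0; -31/25 -7/25 0; 0 0 1]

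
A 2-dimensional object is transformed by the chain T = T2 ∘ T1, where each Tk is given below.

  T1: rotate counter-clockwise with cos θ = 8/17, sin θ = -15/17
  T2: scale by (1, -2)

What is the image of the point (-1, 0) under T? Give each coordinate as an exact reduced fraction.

T(p) = (-8/17, -30/17)

T1 rotate counter-clockwise with cos θ = 8/17, sin θ = -15/17: (-1, 0) → (-8/17, 15/17)
T2 scale by (1, -2): (-8/17, 15/17) → (-8/17, -30/17)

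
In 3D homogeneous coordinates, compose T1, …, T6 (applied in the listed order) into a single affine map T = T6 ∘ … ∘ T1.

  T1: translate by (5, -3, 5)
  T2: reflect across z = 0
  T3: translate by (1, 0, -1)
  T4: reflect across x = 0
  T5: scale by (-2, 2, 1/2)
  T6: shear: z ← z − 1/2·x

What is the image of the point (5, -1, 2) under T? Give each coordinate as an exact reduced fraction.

T(p) = (22, -8, -15)

T1 translate by (5, -3, 5): (5, -1, 2) → (10, -4, 7)
T2 reflect across z = 0: (10, -4, 7) → (10, -4, -7)
T3 translate by (1, 0, -1): (10, -4, -7) → (11, -4, -8)
T4 reflect across x = 0: (11, -4, -8) → (-11, -4, -8)
T5 scale by (-2, 2, 1/2): (-11, -4, -8) → (22, -8, -4)
T6 shear: z ← z − 1/2·x: (22, -8, -4) → (22, -8, -15)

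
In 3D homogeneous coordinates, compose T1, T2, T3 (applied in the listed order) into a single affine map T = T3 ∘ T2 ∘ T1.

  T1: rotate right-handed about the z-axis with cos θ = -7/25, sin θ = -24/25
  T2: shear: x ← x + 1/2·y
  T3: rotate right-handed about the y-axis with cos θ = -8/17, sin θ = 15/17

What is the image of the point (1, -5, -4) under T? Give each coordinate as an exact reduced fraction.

T(p) = (-528/425, 11/25, 1049/170)

T1 rotate right-handed about the z-axis with cos θ = -7/25, sin θ = -24/25: (1, -5, -4) → (-127/25, 11/25, -4)
T2 shear: x ← x + 1/2·y: (-127/25, 11/25, -4) → (-243/50, 11/25, -4)
T3 rotate right-handed about the y-axis with cos θ = -8/17, sin θ = 15/17: (-243/50, 11/25, -4) → (-528/425, 11/25, 1049/170)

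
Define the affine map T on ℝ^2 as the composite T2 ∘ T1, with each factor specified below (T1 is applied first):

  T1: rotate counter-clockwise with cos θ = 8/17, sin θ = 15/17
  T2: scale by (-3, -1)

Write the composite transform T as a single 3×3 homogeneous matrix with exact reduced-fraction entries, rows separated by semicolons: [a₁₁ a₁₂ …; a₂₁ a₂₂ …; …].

T1 = [8/17 -15/17 0; 15/17 8/17 0; 0 0 1]
T2·T1 = [-24/17 45/17 0; -15/17 -8/17 0; 0 0 1]

T = [-24/17 45/17 0; -15/17 -8/17 0; 0 0 1]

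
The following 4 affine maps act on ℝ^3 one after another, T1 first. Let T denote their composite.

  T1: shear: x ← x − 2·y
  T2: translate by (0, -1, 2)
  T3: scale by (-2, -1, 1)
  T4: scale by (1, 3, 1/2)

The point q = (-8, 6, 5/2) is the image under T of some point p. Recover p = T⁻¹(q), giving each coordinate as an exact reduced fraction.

p = (2, -1, 3)

T1 = [1 -2 0 0; 0 1 0 0; 0 0 1 0; 0 0 0 1]
T2·T1 = [1 -2 0 0; 0 1 0 -1; 0 0 1 2; 0 0 0 1]
T3·…·T1 = [-2 4 0 0; 0 -1 0 1; 0 0 1 2; 0 0 0 1]
T4·…·T1 = [-2 4 0 0; 0 -3 0 3; 0 0 1/2 1; 0 0 0 1]
det M = 3; M⁻¹ = [-1/2 -2/3 0 2; 0 -1/3 0 1; 0 0 2 -2; 0 0 0 1]
M⁻¹ · (-8, 6, 5/2)ᵀ = (2, -1, 3)ᵀ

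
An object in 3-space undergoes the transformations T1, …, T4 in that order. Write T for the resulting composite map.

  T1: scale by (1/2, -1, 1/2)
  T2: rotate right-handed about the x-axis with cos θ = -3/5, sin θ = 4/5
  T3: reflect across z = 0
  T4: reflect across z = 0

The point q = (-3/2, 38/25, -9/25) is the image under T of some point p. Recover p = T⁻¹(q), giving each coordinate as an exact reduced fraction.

T1 = [1/2 0 0 0; 0 -1 0 0; 0 0 1/2 0; 0 0 0 1]
T2·T1 = [1/2 0 0 0; 0 3/5 -2/5 0; 0 -4/5 -3/10 0; 0 0 0 1]
T3·…·T1 = [1/2 0 0 0; 0 3/5 -2/5 0; 0 4/5 3/10 0; 0 0 0 1]
T4·…·T1 = [1/2 0 0 0; 0 3/5 -2/5 0; 0 -4/5 -3/10 0; 0 0 0 1]
det M = -1/4; M⁻¹ = [2 0 0 0; 0 3/5 -4/5 0; 0 -8/5 -6/5 0; 0 0 0 1]
M⁻¹ · (-3/2, 38/25, -9/25)ᵀ = (-3, 6/5, -2)ᵀ

p = (-3, 6/5, -2)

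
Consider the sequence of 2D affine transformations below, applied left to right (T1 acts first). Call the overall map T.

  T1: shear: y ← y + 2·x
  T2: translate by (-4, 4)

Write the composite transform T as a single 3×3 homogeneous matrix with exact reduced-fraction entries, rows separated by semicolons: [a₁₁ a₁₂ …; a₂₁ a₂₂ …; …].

T1 = [1 0 0; 2 1 0; 0 0 1]
T2·T1 = [1 0 -4; 2 1 4; 0 0 1]

T = [1 0 -4; 2 1 4; 0 0 1]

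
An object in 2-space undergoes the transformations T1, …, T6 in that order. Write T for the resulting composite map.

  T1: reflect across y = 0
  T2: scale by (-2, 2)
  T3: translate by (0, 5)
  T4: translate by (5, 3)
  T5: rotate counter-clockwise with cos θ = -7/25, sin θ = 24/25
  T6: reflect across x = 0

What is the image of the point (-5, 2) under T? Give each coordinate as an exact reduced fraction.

T(p) = (201/25, 332/25)

T1 reflect across y = 0: (-5, 2) → (-5, -2)
T2 scale by (-2, 2): (-5, -2) → (10, -4)
T3 translate by (0, 5): (10, -4) → (10, 1)
T4 translate by (5, 3): (10, 1) → (15, 4)
T5 rotate counter-clockwise with cos θ = -7/25, sin θ = 24/25: (15, 4) → (-201/25, 332/25)
T6 reflect across x = 0: (-201/25, 332/25) → (201/25, 332/25)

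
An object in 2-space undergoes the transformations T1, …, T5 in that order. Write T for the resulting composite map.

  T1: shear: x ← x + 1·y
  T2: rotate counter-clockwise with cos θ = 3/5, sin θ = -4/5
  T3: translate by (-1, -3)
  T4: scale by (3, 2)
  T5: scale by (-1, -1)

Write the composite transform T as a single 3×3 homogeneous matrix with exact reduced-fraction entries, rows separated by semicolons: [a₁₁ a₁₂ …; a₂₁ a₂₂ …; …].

T = [-9/5 -21/5 3; 8/5 2/5 6; 0 0 1]

T1 = [1 1 0; 0 1 0; 0 0 1]
T2·T1 = [3/5 7/5 0; -4/5 -1/5 0; 0 0 1]
T3·…·T1 = [3/5 7/5 -1; -4/5 -1/5 -3; 0 0 1]
T4·…·T1 = [9/5 21/5 -3; -8/5 -2/5 -6; 0 0 1]
T5·…·T1 = [-9/5 -21/5 3; 8/5 2/5 6; 0 0 1]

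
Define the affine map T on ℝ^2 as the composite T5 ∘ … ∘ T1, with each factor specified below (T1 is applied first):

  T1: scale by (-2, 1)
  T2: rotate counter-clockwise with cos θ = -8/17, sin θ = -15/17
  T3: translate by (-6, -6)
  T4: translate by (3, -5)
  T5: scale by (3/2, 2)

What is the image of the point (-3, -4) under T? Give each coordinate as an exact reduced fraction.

T(p) = (-477/34, -490/17)

T1 scale by (-2, 1): (-3, -4) → (6, -4)
T2 rotate counter-clockwise with cos θ = -8/17, sin θ = -15/17: (6, -4) → (-108/17, -58/17)
T3 translate by (-6, -6): (-108/17, -58/17) → (-210/17, -160/17)
T4 translate by (3, -5): (-210/17, -160/17) → (-159/17, -245/17)
T5 scale by (3/2, 2): (-159/17, -245/17) → (-477/34, -490/17)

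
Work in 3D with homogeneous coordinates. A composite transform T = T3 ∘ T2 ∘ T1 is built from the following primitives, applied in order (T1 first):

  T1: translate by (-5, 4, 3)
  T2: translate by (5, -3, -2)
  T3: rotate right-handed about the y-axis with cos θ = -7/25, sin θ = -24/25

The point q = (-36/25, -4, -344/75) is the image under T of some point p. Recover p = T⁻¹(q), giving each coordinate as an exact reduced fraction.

T1 = [1 0 0 -5; 0 1 0 4; 0 0 1 3; 0 0 0 1]
T2·T1 = [1 0 0 0; 0 1 0 1; 0 0 1 1; 0 0 0 1]
T3·…·T1 = [-7/25 0 -24/25 -24/25; 0 1 0 1; 24/25 0 -7/25 -7/25; 0 0 0 1]
det M = 1; M⁻¹ = [-7/25 0 24/25 0; 0 1 0 -1; -24/25 0 -7/25 -1; 0 0 0 1]
M⁻¹ · (-36/25, -4, -344/75)ᵀ = (-4, -5, 5/3)ᵀ

p = (-4, -5, 5/3)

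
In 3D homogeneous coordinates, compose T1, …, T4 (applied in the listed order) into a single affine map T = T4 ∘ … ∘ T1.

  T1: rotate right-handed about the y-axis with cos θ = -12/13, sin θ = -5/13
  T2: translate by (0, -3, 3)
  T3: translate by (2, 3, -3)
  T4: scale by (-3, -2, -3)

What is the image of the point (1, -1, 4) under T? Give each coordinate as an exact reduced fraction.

T(p) = (18/13, 2, 129/13)

T1 rotate right-handed about the y-axis with cos θ = -12/13, sin θ = -5/13: (1, -1, 4) → (-32/13, -1, -43/13)
T2 translate by (0, -3, 3): (-32/13, -1, -43/13) → (-32/13, -4, -4/13)
T3 translate by (2, 3, -3): (-32/13, -4, -4/13) → (-6/13, -1, -43/13)
T4 scale by (-3, -2, -3): (-6/13, -1, -43/13) → (18/13, 2, 129/13)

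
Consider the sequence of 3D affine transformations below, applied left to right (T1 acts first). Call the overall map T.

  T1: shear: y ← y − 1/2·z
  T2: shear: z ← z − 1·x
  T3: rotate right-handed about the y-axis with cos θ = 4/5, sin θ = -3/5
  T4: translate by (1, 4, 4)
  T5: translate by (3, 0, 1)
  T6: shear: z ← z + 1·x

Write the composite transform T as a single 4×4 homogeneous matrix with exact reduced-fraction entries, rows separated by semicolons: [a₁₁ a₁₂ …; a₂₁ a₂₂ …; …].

T = [7/5 0 -3/5 4; 0 1 -1/2 4; 6/5 0 1/5 9; 0 0 0 1]

T1 = [1 0 0 0; 0 1 -1/2 0; 0 0 1 0; 0 0 0 1]
T2·T1 = [1 0 0 0; 0 1 -1/2 0; -1 0 1 0; 0 0 0 1]
T3·…·T1 = [7/5 0 -3/5 0; 0 1 -1/2 0; -1/5 0 4/5 0; 0 0 0 1]
T4·…·T1 = [7/5 0 -3/5 1; 0 1 -1/2 4; -1/5 0 4/5 4; 0 0 0 1]
T5·…·T1 = [7/5 0 -3/5 4; 0 1 -1/2 4; -1/5 0 4/5 5; 0 0 0 1]
T6·…·T1 = [7/5 0 -3/5 4; 0 1 -1/2 4; 6/5 0 1/5 9; 0 0 0 1]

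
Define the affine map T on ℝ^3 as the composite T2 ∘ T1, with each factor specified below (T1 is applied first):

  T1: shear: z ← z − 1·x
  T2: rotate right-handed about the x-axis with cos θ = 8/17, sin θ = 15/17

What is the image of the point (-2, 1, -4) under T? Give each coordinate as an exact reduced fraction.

T(p) = (-2, 38/17, -1/17)

T1 shear: z ← z − 1·x: (-2, 1, -4) → (-2, 1, -2)
T2 rotate right-handed about the x-axis with cos θ = 8/17, sin θ = 15/17: (-2, 1, -2) → (-2, 38/17, -1/17)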